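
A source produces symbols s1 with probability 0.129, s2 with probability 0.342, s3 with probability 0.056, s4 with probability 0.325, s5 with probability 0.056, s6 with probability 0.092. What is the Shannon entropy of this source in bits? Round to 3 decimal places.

2.220 bits

H = −Σ pᵢ log₂ pᵢ.
−0.129·log₂(0.129) = 0.3811
−0.342·log₂(0.342) = 0.5294
−0.056·log₂(0.056) = 0.2329
−0.325·log₂(0.325) = 0.5270
−0.056·log₂(0.056) = 0.2329
−0.092·log₂(0.092) = 0.3167
Sum ≈ 2.2199 → 2.220 bits.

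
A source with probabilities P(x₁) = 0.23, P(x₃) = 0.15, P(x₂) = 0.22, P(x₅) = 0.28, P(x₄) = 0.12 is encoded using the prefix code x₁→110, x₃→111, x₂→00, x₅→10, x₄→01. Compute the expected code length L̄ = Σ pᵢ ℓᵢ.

2.38 bits/symbol

L̄ = Σ pᵢ·ℓᵢ = 0.23·3 + 0.15·3 + 0.22·2 + 0.28·2 + 0.12·2 = 2.38 bits/symbol.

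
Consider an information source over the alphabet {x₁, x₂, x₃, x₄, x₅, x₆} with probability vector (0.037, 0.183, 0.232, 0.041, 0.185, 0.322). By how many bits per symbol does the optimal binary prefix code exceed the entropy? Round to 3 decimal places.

Entropy H = −Σ p log₂ p ≈ 2.2791 bits.
Huffman merges: 37/1000+41/1000→39/500; 39/500+183/1000→261/1000; 37/200+29/125→417/1000; 261/1000+161/500→583/1000; 417/1000+583/1000→1. L = 2339/1000 ≈ 2.3390.
L − H = 2.3390 − 2.2791 = 0.060 bits.

0.060 bits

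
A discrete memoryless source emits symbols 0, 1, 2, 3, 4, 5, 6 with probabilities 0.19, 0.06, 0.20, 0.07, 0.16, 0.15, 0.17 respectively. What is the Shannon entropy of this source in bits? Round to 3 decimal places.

2.700 bits

H = −Σ pᵢ log₂ pᵢ.
−0.19·log₂(0.19) = 0.4552
−0.06·log₂(0.06) = 0.2435
−0.20·log₂(0.20) = 0.4644
−0.07·log₂(0.07) = 0.2686
−0.16·log₂(0.16) = 0.4230
−0.15·log₂(0.15) = 0.4105
−0.17·log₂(0.17) = 0.4346
Sum ≈ 2.6998 → 2.700 bits.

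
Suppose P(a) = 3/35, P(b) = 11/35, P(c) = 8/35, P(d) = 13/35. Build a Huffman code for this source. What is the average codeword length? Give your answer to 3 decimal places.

1.943 bits/symbol

Repeatedly combine the two least-probable nodes; the expected code length is the sum of the merged weights.
merge 3/35 + 8/35 → 11/35
merge 11/35 + 11/35 → 22/35
merge 13/35 + 22/35 → 1
L = 11/35 + 22/35 + 1 = 68/35 ≈ 1.943 bits/symbol.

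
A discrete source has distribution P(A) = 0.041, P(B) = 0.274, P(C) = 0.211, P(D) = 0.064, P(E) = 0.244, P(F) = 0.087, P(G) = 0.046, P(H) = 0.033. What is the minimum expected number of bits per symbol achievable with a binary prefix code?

2.616 bits/symbol

Repeatedly combine the two least-probable nodes; the expected code length is the sum of the merged weights.
merge 33/1000 + 41/1000 → 37/500
merge 23/500 + 8/125 → 11/100
merge 37/500 + 87/1000 → 161/1000
merge 11/100 + 161/1000 → 271/1000
merge 211/1000 + 61/250 → 91/200
merge 271/1000 + 137/500 → 109/200
merge 91/200 + 109/200 → 1
L = 37/500 + 11/100 + 161/1000 + 271/1000 + 91/200 + 109/200 + 1 = 327/125 = 2.616 bits/symbol.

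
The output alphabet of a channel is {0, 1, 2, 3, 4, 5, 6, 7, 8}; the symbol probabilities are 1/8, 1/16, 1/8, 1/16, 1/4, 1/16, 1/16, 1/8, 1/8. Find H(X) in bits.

Each probability is a power of 1/2, so log₂(1/p) is an integer.
H = Σ p·log₂(1/p) = 1/8·3 + 1/16·4 + 1/8·3 + 1/16·4 + 1/4·2 + 1/16·4 + 1/16·4 + 1/8·3 + 1/8·3 = 3 bits.

3 bits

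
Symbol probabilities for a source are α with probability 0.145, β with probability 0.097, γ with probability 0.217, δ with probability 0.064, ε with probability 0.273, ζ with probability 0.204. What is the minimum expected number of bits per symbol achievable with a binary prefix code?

2.467 bits/symbol

Repeatedly combine the two least-probable nodes; the expected code length is the sum of the merged weights.
merge 8/125 + 97/1000 → 161/1000
merge 29/200 + 161/1000 → 153/500
merge 51/250 + 217/1000 → 421/1000
merge 273/1000 + 153/500 → 579/1000
merge 421/1000 + 579/1000 → 1
L = 161/1000 + 153/500 + 421/1000 + 579/1000 + 1 = 2467/1000 = 2.467 bits/symbol.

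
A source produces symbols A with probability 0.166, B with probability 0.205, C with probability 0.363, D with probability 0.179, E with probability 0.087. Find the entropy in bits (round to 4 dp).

H = −Σ pᵢ log₂ pᵢ.
−0.166·log₂(0.166) = 0.4301
−0.205·log₂(0.205) = 0.4687
−0.363·log₂(0.363) = 0.5307
−0.179·log₂(0.179) = 0.4443
−0.087·log₂(0.087) = 0.3065
Sum ≈ 2.1802 → 2.1802 bits.

2.1802 bits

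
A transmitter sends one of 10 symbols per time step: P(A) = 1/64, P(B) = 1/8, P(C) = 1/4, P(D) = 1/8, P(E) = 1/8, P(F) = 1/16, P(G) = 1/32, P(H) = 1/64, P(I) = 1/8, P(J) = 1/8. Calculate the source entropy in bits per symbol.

Each probability is a power of 1/2, so log₂(1/p) is an integer.
H = Σ p·log₂(1/p) = 1/64·6 + 1/8·3 + 1/4·2 + 1/8·3 + 1/8·3 + 1/16·4 + 1/32·5 + 1/64·6 + 1/8·3 + 1/8·3 = 2.96875 bits.

2.96875 bits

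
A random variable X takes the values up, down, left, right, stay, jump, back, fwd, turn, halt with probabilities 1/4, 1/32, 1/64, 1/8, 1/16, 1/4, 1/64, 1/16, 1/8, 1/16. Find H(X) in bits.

Each probability is a power of 1/2, so log₂(1/p) is an integer.
H = Σ p·log₂(1/p) = 1/4·2 + 1/32·5 + 1/64·6 + 1/8·3 + 1/16·4 + 1/4·2 + 1/64·6 + 1/16·4 + 1/8·3 + 1/16·4 = 2.84375 bits.

2.84375 bits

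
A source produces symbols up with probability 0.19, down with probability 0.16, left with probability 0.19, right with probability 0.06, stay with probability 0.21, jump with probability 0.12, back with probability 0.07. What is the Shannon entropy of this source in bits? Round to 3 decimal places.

H = −Σ pᵢ log₂ pᵢ.
−0.19·log₂(0.19) = 0.4552
−0.16·log₂(0.16) = 0.4230
−0.19·log₂(0.19) = 0.4552
−0.06·log₂(0.06) = 0.2435
−0.21·log₂(0.21) = 0.4728
−0.12·log₂(0.12) = 0.3671
−0.07·log₂(0.07) = 0.2686
Sum ≈ 2.6854 → 2.685 bits.

2.685 bits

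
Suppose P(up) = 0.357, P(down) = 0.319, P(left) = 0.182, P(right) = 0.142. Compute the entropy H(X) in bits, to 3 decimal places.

1.904 bits

H = −Σ pᵢ log₂ pᵢ.
−0.357·log₂(0.357) = 0.5305
−0.319·log₂(0.319) = 0.5258
−0.182·log₂(0.182) = 0.4474
−0.142·log₂(0.142) = 0.3999
Sum ≈ 1.9036 → 1.904 bits.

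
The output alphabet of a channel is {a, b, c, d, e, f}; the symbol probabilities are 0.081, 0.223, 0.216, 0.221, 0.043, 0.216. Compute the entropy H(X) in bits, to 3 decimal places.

2.408 bits

H = −Σ pᵢ log₂ pᵢ.
−0.081·log₂(0.081) = 0.2937
−0.223·log₂(0.223) = 0.4828
−0.216·log₂(0.216) = 0.4776
−0.221·log₂(0.221) = 0.4813
−0.043·log₂(0.043) = 0.1952
−0.216·log₂(0.216) = 0.4776
Sum ≈ 2.4081 → 2.408 bits.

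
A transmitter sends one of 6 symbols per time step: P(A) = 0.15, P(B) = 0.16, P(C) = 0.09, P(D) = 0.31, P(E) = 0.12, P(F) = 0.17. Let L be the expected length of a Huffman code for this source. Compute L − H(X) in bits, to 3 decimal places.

0.048 bits

Entropy H = −Σ p log₂ p ≈ 2.4717 bits.
Huffman merges: 9/100+3/25→21/100; 3/20+4/25→31/100; 17/100+21/100→19/50; 31/100+31/100→31/50; 19/50+31/50→1. L = 63/25 ≈ 2.5200.
L − H = 2.5200 − 2.4717 = 0.048 bits.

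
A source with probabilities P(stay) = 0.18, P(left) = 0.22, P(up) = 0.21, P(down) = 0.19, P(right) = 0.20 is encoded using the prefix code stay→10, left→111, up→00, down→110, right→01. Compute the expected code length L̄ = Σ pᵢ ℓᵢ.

2.41 bits/symbol

L̄ = Σ pᵢ·ℓᵢ = 0.18·2 + 0.22·3 + 0.21·2 + 0.19·3 + 0.20·2 = 2.41 bits/symbol.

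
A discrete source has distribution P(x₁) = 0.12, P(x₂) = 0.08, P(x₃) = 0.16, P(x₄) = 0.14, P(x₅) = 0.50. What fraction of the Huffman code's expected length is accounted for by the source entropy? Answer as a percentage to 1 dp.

Entropy H = −Σ p log₂ p ≈ 1.9787 bits.
Huffman merges: 2/25+3/25→1/5; 7/50+4/25→3/10; 1/5+3/10→1/2; 1/2+1/2→1. L = 2 ≈ 2.0000.
Efficiency = H/L = 1.9787/2.0000 = 98.9%.

98.9%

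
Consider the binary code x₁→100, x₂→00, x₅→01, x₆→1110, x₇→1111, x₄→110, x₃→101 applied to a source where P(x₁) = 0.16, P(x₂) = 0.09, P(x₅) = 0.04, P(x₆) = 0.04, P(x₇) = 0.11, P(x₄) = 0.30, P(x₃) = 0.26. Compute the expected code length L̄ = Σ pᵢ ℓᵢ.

3.02 bits/symbol

L̄ = Σ pᵢ·ℓᵢ = 0.16·3 + 0.09·2 + 0.04·2 + 0.04·4 + 0.11·4 + 0.30·3 + 0.26·3 = 3.02 bits/symbol.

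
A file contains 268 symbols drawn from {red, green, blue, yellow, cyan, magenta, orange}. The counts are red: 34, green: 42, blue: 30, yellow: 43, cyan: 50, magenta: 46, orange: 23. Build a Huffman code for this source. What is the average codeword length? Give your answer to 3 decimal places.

2.813 bits/symbol

Probabilities are the counts divided by 268.
Repeatedly combine the two least-probable nodes; the expected code length is the sum of the merged weights.
merge 23/268 + 15/134 → 53/268
merge 17/134 + 21/134 → 19/67
merge 43/268 + 23/134 → 89/268
merge 25/134 + 53/268 → 103/268
merge 19/67 + 89/268 → 165/268
merge 103/268 + 165/268 → 1
L = 53/268 + 19/67 + 89/268 + 103/268 + 165/268 + 1 = 377/134 ≈ 2.813 bits/symbol.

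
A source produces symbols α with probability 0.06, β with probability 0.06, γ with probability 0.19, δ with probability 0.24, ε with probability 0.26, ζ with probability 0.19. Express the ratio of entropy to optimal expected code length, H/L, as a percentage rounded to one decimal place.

Entropy H = −Σ p log₂ p ≈ 2.3969 bits.
Huffman merges: 3/50+3/50→3/25; 3/25+19/100→31/100; 19/100+6/25→43/100; 13/50+31/100→57/100; 43/100+57/100→1. L = 243/100 ≈ 2.4300.
Efficiency = H/L = 2.3969/2.4300 = 98.6%.

98.6%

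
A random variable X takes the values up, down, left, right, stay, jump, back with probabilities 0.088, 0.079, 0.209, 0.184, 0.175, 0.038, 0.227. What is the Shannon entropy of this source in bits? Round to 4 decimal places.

H = −Σ pᵢ log₂ pᵢ.
−0.088·log₂(0.088) = 0.3086
−0.079·log₂(0.079) = 0.2893
−0.209·log₂(0.209) = 0.4720
−0.184·log₂(0.184) = 0.4494
−0.175·log₂(0.175) = 0.4401
−0.038·log₂(0.038) = 0.1793
−0.227·log₂(0.227) = 0.4856
Sum ≈ 2.6242 → 2.6242 bits.

2.6242 bits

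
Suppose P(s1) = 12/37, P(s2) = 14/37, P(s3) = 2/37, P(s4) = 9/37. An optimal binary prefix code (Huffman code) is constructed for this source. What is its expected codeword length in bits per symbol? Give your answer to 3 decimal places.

1.919 bits/symbol

Repeatedly combine the two least-probable nodes; the expected code length is the sum of the merged weights.
merge 2/37 + 9/37 → 11/37
merge 11/37 + 12/37 → 23/37
merge 14/37 + 23/37 → 1
L = 11/37 + 23/37 + 1 = 71/37 ≈ 1.919 bits/symbol.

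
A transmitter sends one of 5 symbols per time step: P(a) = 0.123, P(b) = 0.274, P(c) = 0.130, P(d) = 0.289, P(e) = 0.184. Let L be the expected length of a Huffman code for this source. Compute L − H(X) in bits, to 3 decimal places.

Entropy H = −Σ p log₂ p ≈ 2.2332 bits.
Huffman merges: 123/1000+13/100→253/1000; 23/125+253/1000→437/1000; 137/500+289/1000→563/1000; 437/1000+563/1000→1. L = 2253/1000 ≈ 2.2530.
L − H = 2.2530 − 2.2332 = 0.020 bits.

0.020 bits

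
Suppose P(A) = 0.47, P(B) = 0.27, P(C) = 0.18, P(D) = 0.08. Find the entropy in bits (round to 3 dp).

1.759 bits

H = −Σ pᵢ log₂ pᵢ.
−0.47·log₂(0.47) = 0.5120
−0.27·log₂(0.27) = 0.5100
−0.18·log₂(0.18) = 0.4453
−0.08·log₂(0.08) = 0.2915
Sum ≈ 1.7588 → 1.759 bits.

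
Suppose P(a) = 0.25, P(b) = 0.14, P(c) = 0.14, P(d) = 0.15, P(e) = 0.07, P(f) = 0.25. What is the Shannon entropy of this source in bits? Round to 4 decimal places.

2.4733 bits

H = −Σ pᵢ log₂ pᵢ.
−0.25·log₂(0.25) = 0.5000
−0.14·log₂(0.14) = 0.3971
−0.14·log₂(0.14) = 0.3971
−0.15·log₂(0.15) = 0.4105
−0.07·log₂(0.07) = 0.2686
−0.25·log₂(0.25) = 0.5000
Sum ≈ 2.4733 → 2.4733 bits.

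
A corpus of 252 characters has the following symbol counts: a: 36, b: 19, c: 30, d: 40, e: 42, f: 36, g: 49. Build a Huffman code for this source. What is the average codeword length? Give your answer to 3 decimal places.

Probabilities are the counts divided by 252.
Repeatedly combine the two least-probable nodes; the expected code length is the sum of the merged weights.
merge 19/252 + 5/42 → 7/36
merge 1/7 + 1/7 → 2/7
merge 10/63 + 1/6 → 41/126
merge 7/36 + 7/36 → 7/18
merge 2/7 + 41/126 → 11/18
merge 7/18 + 11/18 → 1
L = 7/36 + 2/7 + 41/126 + 7/18 + 11/18 + 1 = 101/36 ≈ 2.806 bits/symbol.

2.806 bits/symbol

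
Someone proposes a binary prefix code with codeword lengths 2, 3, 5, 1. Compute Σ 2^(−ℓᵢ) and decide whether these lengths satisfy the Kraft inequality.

0.90625; yes

With common denominator 2^5 = 32: Σ 2^(−ℓᵢ) = 8/32 + 4/32 + 1/32 + 16/32 = 29/32 = 0.90625.
Kraft's inequality requires Σ ≤ 1; here Σ = 0.90625 ≤ 1, so such a prefix code exists.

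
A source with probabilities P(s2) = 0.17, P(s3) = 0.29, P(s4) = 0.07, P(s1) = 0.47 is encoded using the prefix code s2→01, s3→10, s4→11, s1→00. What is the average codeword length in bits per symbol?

L̄ = Σ pᵢ·ℓᵢ = 0.17·2 + 0.29·2 + 0.07·2 + 0.47·2 = 2 bits/symbol.

2 bits/symbol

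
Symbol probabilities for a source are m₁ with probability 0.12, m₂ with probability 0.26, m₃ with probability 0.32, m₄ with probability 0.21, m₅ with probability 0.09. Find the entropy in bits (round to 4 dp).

H = −Σ pᵢ log₂ pᵢ.
−0.12·log₂(0.12) = 0.3671
−0.26·log₂(0.26) = 0.5053
−0.32·log₂(0.32) = 0.5260
−0.21·log₂(0.21) = 0.4728
−0.09·log₂(0.09) = 0.3127
Sum ≈ 2.1839 → 2.1839 bits.

2.1839 bits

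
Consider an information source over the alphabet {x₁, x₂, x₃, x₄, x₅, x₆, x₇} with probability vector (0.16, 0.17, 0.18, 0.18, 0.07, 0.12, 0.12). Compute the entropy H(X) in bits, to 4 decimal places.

2.7509 bits

H = −Σ pᵢ log₂ pᵢ.
−0.16·log₂(0.16) = 0.4230
−0.17·log₂(0.17) = 0.4346
−0.18·log₂(0.18) = 0.4453
−0.18·log₂(0.18) = 0.4453
−0.07·log₂(0.07) = 0.2686
−0.12·log₂(0.12) = 0.3671
−0.12·log₂(0.12) = 0.3671
Sum ≈ 2.7509 → 2.7509 bits.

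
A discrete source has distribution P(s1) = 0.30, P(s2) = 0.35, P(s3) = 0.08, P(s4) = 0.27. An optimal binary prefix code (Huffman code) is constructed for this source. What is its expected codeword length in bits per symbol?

2 bits/symbol

Repeatedly combine the two least-probable nodes; the expected code length is the sum of the merged weights.
merge 2/25 + 27/100 → 7/20
merge 3/10 + 7/20 → 13/20
merge 7/20 + 13/20 → 1
L = 7/20 + 13/20 + 1 = 2 bits/symbol.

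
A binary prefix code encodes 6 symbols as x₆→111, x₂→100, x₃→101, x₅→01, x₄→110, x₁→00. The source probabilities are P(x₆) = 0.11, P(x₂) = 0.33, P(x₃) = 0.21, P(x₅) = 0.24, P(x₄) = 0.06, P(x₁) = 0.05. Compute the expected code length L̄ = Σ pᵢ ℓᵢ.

2.71 bits/symbol

L̄ = Σ pᵢ·ℓᵢ = 0.11·3 + 0.33·3 + 0.21·3 + 0.24·2 + 0.06·3 + 0.05·2 = 2.71 bits/symbol.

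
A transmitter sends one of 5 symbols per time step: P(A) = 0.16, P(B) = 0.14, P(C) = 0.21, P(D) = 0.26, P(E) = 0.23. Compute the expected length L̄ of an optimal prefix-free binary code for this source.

Repeatedly combine the two least-probable nodes; the expected code length is the sum of the merged weights.
merge 7/50 + 4/25 → 3/10
merge 21/100 + 23/100 → 11/25
merge 13/50 + 3/10 → 14/25
merge 11/25 + 14/25 → 1
L = 3/10 + 11/25 + 14/25 + 1 = 23/10 = 2.3 bits/symbol.

2.3 bits/symbol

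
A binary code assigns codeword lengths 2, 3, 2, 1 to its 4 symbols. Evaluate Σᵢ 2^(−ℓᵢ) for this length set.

With common denominator 2^3 = 8: Σ 2^(−ℓᵢ) = 2/8 + 1/8 + 2/8 + 4/8 = 9/8 = 1.125.

1.125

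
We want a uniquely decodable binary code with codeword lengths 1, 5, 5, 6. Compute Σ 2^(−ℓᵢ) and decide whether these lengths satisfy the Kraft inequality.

With common denominator 2^6 = 64: Σ 2^(−ℓᵢ) = 32/64 + 2/64 + 2/64 + 1/64 = 37/64 = 0.578125.
Kraft's inequality requires Σ ≤ 1; here Σ = 0.578125 ≤ 1, so such a prefix code exists.

0.578125; yes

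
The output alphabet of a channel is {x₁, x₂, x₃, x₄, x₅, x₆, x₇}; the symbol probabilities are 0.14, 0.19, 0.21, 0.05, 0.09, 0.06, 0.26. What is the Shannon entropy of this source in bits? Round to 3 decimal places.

H = −Σ pᵢ log₂ pᵢ.
−0.14·log₂(0.14) = 0.3971
−0.19·log₂(0.19) = 0.4552
−0.21·log₂(0.21) = 0.4728
−0.05·log₂(0.05) = 0.2161
−0.09·log₂(0.09) = 0.3127
−0.06·log₂(0.06) = 0.2435
−0.26·log₂(0.26) = 0.5053
Sum ≈ 2.6027 → 2.603 bits.

2.603 bits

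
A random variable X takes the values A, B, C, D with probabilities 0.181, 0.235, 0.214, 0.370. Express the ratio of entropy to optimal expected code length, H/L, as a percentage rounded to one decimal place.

Entropy H = −Σ p log₂ p ≈ 1.9440 bits.
Huffman merges: 181/1000+107/500→79/200; 47/200+37/100→121/200; 79/200+121/200→1. L = 2 ≈ 2.0000.
Efficiency = H/L = 1.9440/2.0000 = 97.2%.

97.2%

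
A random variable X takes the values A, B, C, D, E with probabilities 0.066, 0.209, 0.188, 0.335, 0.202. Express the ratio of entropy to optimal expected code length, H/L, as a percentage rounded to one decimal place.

Entropy H = −Σ p log₂ p ≈ 2.1788 bits.
Huffman merges: 33/500+47/250→127/500; 101/500+209/1000→411/1000; 127/500+67/200→589/1000; 411/1000+589/1000→1. L = 1127/500 ≈ 2.2540.
Efficiency = H/L = 2.1788/2.2540 = 96.7%.

96.7%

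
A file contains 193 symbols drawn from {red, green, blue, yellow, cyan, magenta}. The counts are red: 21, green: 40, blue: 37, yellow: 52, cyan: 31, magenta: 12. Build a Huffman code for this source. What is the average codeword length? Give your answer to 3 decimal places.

Probabilities are the counts divided by 193.
Repeatedly combine the two least-probable nodes; the expected code length is the sum of the merged weights.
merge 12/193 + 21/193 → 33/193
merge 31/193 + 33/193 → 64/193
merge 37/193 + 40/193 → 77/193
merge 52/193 + 64/193 → 116/193
merge 77/193 + 116/193 → 1
L = 33/193 + 64/193 + 77/193 + 116/193 + 1 = 483/193 ≈ 2.503 bits/symbol.

2.503 bits/symbol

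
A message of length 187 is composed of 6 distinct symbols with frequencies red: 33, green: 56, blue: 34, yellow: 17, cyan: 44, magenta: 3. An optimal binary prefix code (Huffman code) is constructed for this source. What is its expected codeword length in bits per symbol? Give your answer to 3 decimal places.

Probabilities are the counts divided by 187.
Repeatedly combine the two least-probable nodes; the expected code length is the sum of the merged weights.
merge 3/187 + 1/11 → 20/187
merge 20/187 + 3/17 → 53/187
merge 2/11 + 4/17 → 78/187
merge 53/187 + 56/187 → 109/187
merge 78/187 + 109/187 → 1
L = 20/187 + 53/187 + 78/187 + 109/187 + 1 = 447/187 ≈ 2.390 bits/symbol.

2.390 bits/symbol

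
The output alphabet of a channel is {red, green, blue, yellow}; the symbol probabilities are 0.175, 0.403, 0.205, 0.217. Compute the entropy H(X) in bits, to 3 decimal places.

H = −Σ pᵢ log₂ pᵢ.
−0.175·log₂(0.175) = 0.4401
−0.403·log₂(0.403) = 0.5284
−0.205·log₂(0.205) = 0.4687
−0.217·log₂(0.217) = 0.4783
Sum ≈ 1.9155 → 1.915 bits.

1.915 bits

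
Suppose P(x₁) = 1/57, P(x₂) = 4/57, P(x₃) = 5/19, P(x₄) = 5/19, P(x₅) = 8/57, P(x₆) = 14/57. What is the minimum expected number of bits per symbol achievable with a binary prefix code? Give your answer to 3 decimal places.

2.316 bits/symbol

Repeatedly combine the two least-probable nodes; the expected code length is the sum of the merged weights.
merge 1/57 + 4/57 → 5/57
merge 5/57 + 8/57 → 13/57
merge 13/57 + 14/57 → 9/19
merge 5/19 + 5/19 → 10/19
merge 9/19 + 10/19 → 1
L = 5/57 + 13/57 + 9/19 + 10/19 + 1 = 44/19 ≈ 2.316 bits/symbol.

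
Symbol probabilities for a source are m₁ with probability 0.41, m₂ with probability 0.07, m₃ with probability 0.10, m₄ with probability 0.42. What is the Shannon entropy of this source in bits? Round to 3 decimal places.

1.654 bits

H = −Σ pᵢ log₂ pᵢ.
−0.41·log₂(0.41) = 0.5274
−0.07·log₂(0.07) = 0.2686
−0.10·log₂(0.10) = 0.3322
−0.42·log₂(0.42) = 0.5256
Sum ≈ 1.6538 → 1.654 bits.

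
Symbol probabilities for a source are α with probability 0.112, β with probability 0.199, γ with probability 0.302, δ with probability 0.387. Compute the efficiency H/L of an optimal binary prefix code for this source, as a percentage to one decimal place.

Entropy H = −Σ p log₂ p ≈ 1.8689 bits.
Huffman merges: 14/125+199/1000→311/1000; 151/500+311/1000→613/1000; 387/1000+613/1000→1. L = 481/250 ≈ 1.9240.
Efficiency = H/L = 1.8689/1.9240 = 97.1%.

97.1%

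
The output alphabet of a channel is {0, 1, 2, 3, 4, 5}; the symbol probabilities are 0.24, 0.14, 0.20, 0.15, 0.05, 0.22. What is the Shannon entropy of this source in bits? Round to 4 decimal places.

H = −Σ pᵢ log₂ pᵢ.
−0.24·log₂(0.24) = 0.4941
−0.14·log₂(0.14) = 0.3971
−0.20·log₂(0.20) = 0.4644
−0.15·log₂(0.15) = 0.4105
−0.05·log₂(0.05) = 0.2161
−0.22·log₂(0.22) = 0.4806
Sum ≈ 2.4628 → 2.4628 bits.

2.4628 bits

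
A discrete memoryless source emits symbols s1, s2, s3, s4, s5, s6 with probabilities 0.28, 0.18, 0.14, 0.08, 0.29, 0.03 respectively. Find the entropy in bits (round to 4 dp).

2.3178 bits

H = −Σ pᵢ log₂ pᵢ.
−0.28·log₂(0.28) = 0.5142
−0.18·log₂(0.18) = 0.4453
−0.14·log₂(0.14) = 0.3971
−0.08·log₂(0.08) = 0.2915
−0.29·log₂(0.29) = 0.5179
−0.03·log₂(0.03) = 0.1518
Sum ≈ 2.3178 → 2.3178 bits.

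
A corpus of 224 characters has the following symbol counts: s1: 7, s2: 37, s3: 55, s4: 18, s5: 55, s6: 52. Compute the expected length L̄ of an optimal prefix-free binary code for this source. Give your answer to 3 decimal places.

Probabilities are the counts divided by 224.
Repeatedly combine the two least-probable nodes; the expected code length is the sum of the merged weights.
merge 1/32 + 9/112 → 25/224
merge 25/224 + 37/224 → 31/112
merge 13/56 + 55/224 → 107/224
merge 55/224 + 31/112 → 117/224
merge 107/224 + 117/224 → 1
L = 25/224 + 31/112 + 107/224 + 117/224 + 1 = 535/224 ≈ 2.388 bits/symbol.

2.388 bits/symbol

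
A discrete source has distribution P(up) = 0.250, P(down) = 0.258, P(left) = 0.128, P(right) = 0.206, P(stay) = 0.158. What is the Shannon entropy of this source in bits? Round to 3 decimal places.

H = −Σ pᵢ log₂ pᵢ.
−0.250·log₂(0.250) = 0.5000
−0.258·log₂(0.258) = 0.5043
−0.128·log₂(0.128) = 0.3796
−0.206·log₂(0.206) = 0.4695
−0.158·log₂(0.158) = 0.4206
Sum ≈ 2.2740 → 2.274 bits.

2.274 bits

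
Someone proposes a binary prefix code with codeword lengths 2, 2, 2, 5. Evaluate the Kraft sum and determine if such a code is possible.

0.78125; yes

With common denominator 2^5 = 32: Σ 2^(−ℓᵢ) = 8/32 + 8/32 + 8/32 + 1/32 = 25/32 = 0.78125.
Kraft's inequality requires Σ ≤ 1; here Σ = 0.78125 ≤ 1, so such a prefix code exists.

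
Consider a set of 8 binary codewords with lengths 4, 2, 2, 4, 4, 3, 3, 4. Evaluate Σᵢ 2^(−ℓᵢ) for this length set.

With common denominator 2^4 = 16: Σ 2^(−ℓᵢ) = 1/16 + 4/16 + 4/16 + 1/16 + 1/16 + 2/16 + 2/16 + 1/16 = 16/16 = 1.

1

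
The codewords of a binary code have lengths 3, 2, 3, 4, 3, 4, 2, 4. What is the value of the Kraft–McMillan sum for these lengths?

1.0625

With common denominator 2^4 = 16: Σ 2^(−ℓᵢ) = 2/16 + 4/16 + 2/16 + 1/16 + 2/16 + 1/16 + 4/16 + 1/16 = 17/16 = 1.0625.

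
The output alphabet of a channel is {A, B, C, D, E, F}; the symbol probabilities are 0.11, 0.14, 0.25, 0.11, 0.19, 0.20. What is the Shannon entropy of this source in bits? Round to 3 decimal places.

H = −Σ pᵢ log₂ pᵢ.
−0.11·log₂(0.11) = 0.3503
−0.14·log₂(0.14) = 0.3971
−0.25·log₂(0.25) = 0.5000
−0.11·log₂(0.11) = 0.3503
−0.19·log₂(0.19) = 0.4552
−0.20·log₂(0.20) = 0.4644
Sum ≈ 2.5173 → 2.517 bits.

2.517 bits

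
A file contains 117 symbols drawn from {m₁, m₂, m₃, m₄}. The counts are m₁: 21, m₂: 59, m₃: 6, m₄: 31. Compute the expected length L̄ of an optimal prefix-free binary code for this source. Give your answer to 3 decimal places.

1.726 bits/symbol

Probabilities are the counts divided by 117.
Repeatedly combine the two least-probable nodes; the expected code length is the sum of the merged weights.
merge 2/39 + 7/39 → 3/13
merge 3/13 + 31/117 → 58/117
merge 58/117 + 59/117 → 1
L = 3/13 + 58/117 + 1 = 202/117 ≈ 1.726 bits/symbol.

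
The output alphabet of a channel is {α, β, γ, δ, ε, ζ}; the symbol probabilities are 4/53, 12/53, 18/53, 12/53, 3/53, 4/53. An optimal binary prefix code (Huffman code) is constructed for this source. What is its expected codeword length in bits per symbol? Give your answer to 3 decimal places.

Repeatedly combine the two least-probable nodes; the expected code length is the sum of the merged weights.
merge 3/53 + 4/53 → 7/53
merge 4/53 + 7/53 → 11/53
merge 11/53 + 12/53 → 23/53
merge 12/53 + 18/53 → 30/53
merge 23/53 + 30/53 → 1
L = 7/53 + 11/53 + 23/53 + 30/53 + 1 = 124/53 ≈ 2.340 bits/symbol.

2.340 bits/symbol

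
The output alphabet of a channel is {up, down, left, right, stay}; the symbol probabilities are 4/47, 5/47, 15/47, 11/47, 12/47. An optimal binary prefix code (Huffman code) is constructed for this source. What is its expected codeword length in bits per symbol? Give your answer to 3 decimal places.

2.191 bits/symbol

Repeatedly combine the two least-probable nodes; the expected code length is the sum of the merged weights.
merge 4/47 + 5/47 → 9/47
merge 9/47 + 11/47 → 20/47
merge 12/47 + 15/47 → 27/47
merge 20/47 + 27/47 → 1
L = 9/47 + 20/47 + 27/47 + 1 = 103/47 ≈ 2.191 bits/symbol.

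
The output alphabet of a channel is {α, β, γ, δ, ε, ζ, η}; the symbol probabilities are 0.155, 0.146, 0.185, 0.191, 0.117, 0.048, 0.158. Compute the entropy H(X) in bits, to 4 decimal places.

2.7218 bits

H = −Σ pᵢ log₂ pᵢ.
−0.155·log₂(0.155) = 0.4169
−0.146·log₂(0.146) = 0.4053
−0.185·log₂(0.185) = 0.4504
−0.191·log₂(0.191) = 0.4562
−0.117·log₂(0.117) = 0.3622
−0.048·log₂(0.048) = 0.2103
−0.158·log₂(0.158) = 0.4206
Sum ≈ 2.7218 → 2.7218 bits.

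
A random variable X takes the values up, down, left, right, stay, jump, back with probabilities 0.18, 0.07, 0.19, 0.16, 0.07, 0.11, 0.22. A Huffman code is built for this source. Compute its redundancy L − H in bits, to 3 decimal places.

0.038 bits

Entropy H = −Σ p log₂ p ≈ 2.6915 bits.
Huffman merges: 7/100+7/100→7/50; 11/100+7/50→1/4; 4/25+9/50→17/50; 19/100+11/50→41/100; 1/4+17/50→59/100; 41/100+59/100→1. L = 273/100 ≈ 2.7300.
L − H = 2.7300 − 2.6915 = 0.038 bits.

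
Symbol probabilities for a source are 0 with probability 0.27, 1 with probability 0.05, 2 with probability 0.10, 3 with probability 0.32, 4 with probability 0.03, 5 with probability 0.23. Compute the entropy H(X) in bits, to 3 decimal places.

H = −Σ pᵢ log₂ pᵢ.
−0.27·log₂(0.27) = 0.5100
−0.05·log₂(0.05) = 0.2161
−0.10·log₂(0.10) = 0.3322
−0.32·log₂(0.32) = 0.5260
−0.03·log₂(0.03) = 0.1518
−0.23·log₂(0.23) = 0.4877
Sum ≈ 2.2238 → 2.224 bits.

2.224 bits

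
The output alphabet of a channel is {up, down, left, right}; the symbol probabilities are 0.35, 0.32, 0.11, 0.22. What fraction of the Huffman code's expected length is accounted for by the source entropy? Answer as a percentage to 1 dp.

95.3%

Entropy H = −Σ p log₂ p ≈ 1.8870 bits.
Huffman merges: 11/100+11/50→33/100; 8/25+33/100→13/20; 7/20+13/20→1. L = 99/50 ≈ 1.9800.
Efficiency = H/L = 1.8870/1.9800 = 95.3%.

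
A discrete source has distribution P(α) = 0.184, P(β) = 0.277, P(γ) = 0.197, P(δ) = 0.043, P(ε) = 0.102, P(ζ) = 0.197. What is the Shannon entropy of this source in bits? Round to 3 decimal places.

2.417 bits

H = −Σ pᵢ log₂ pᵢ.
−0.184·log₂(0.184) = 0.4494
−0.277·log₂(0.277) = 0.5130
−0.197·log₂(0.197) = 0.4617
−0.043·log₂(0.043) = 0.1952
−0.102·log₂(0.102) = 0.3359
−0.197·log₂(0.197) = 0.4617
Sum ≈ 2.4169 → 2.417 bits.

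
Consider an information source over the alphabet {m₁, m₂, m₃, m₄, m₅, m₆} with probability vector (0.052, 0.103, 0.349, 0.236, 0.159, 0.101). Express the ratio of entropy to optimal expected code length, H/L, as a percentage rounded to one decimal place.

Entropy H = −Σ p log₂ p ≈ 2.3371 bits.
Huffman merges: 13/250+101/1000→153/1000; 103/1000+153/1000→32/125; 159/1000+59/250→79/200; 32/125+349/1000→121/200; 79/200+121/200→1. L = 2409/1000 ≈ 2.4090.
Efficiency = H/L = 2.3371/2.4090 = 97.0%.

97.0%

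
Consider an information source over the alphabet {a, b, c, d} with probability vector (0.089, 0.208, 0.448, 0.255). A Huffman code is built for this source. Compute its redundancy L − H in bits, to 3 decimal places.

0.046 bits

Entropy H = −Σ p log₂ p ≈ 1.8035 bits.
Huffman merges: 89/1000+26/125→297/1000; 51/200+297/1000→69/125; 56/125+69/125→1. L = 1849/1000 ≈ 1.8490.
L − H = 1.8490 − 1.8035 = 0.046 bits.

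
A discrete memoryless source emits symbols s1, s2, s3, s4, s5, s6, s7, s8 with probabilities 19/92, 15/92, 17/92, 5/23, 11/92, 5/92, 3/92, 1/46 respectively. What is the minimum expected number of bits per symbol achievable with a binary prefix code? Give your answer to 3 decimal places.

Repeatedly combine the two least-probable nodes; the expected code length is the sum of the merged weights.
merge 1/46 + 3/92 → 5/92
merge 5/92 + 5/92 → 5/46
merge 5/46 + 11/92 → 21/92
merge 15/92 + 17/92 → 8/23
merge 19/92 + 5/23 → 39/92
merge 21/92 + 8/23 → 53/92
merge 39/92 + 53/92 → 1
L = 5/92 + 5/46 + 21/92 + 8/23 + 39/92 + 53/92 + 1 = 63/23 ≈ 2.739 bits/symbol.

2.739 bits/symbol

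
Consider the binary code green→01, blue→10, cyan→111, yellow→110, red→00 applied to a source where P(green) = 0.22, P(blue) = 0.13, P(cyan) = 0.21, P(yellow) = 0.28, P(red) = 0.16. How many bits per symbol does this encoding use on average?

2.49 bits/symbol

L̄ = Σ pᵢ·ℓᵢ = 0.22·2 + 0.13·2 + 0.21·3 + 0.28·3 + 0.16·2 = 2.49 bits/symbol.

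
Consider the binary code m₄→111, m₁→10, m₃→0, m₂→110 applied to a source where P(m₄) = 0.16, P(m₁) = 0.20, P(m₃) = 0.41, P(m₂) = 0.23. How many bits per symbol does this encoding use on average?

L̄ = Σ pᵢ·ℓᵢ = 0.16·3 + 0.20·2 + 0.41·1 + 0.23·3 = 1.98 bits/symbol.

1.98 bits/symbol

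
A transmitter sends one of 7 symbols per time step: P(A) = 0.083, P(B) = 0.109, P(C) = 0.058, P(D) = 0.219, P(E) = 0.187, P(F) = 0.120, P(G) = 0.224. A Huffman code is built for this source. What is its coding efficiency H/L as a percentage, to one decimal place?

98.9%

Entropy H = −Σ p log₂ p ≈ 2.6675 bits.
Huffman merges: 29/500+83/1000→141/1000; 109/1000+3/25→229/1000; 141/1000+187/1000→41/125; 219/1000+28/125→443/1000; 229/1000+41/125→557/1000; 443/1000+557/1000→1. L = 1349/500 ≈ 2.6980.
Efficiency = H/L = 2.6675/2.6980 = 98.9%.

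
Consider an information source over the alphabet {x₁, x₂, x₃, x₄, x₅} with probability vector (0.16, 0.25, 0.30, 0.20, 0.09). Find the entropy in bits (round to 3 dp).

2.221 bits

H = −Σ pᵢ log₂ pᵢ.
−0.16·log₂(0.16) = 0.4230
−0.25·log₂(0.25) = 0.5000
−0.30·log₂(0.30) = 0.5211
−0.20·log₂(0.20) = 0.4644
−0.09·log₂(0.09) = 0.3127
Sum ≈ 2.2211 → 2.221 bits.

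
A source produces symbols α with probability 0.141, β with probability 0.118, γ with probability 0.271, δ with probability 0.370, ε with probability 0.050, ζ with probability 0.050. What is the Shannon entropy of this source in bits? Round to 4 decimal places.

2.2357 bits

H = −Σ pᵢ log₂ pᵢ.
−0.141·log₂(0.141) = 0.3985
−0.118·log₂(0.118) = 0.3638
−0.271·log₂(0.271) = 0.5105
−0.370·log₂(0.370) = 0.5307
−0.050·log₂(0.050) = 0.2161
−0.050·log₂(0.050) = 0.2161
Sum ≈ 2.2357 → 2.2357 bits.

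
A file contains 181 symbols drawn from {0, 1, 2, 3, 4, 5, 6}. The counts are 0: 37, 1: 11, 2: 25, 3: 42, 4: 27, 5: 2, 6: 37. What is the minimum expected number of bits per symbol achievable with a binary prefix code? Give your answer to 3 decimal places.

Probabilities are the counts divided by 181.
Repeatedly combine the two least-probable nodes; the expected code length is the sum of the merged weights.
merge 2/181 + 11/181 → 13/181
merge 13/181 + 25/181 → 38/181
merge 27/181 + 37/181 → 64/181
merge 37/181 + 38/181 → 75/181
merge 42/181 + 64/181 → 106/181
merge 75/181 + 106/181 → 1
L = 13/181 + 38/181 + 64/181 + 75/181 + 106/181 + 1 = 477/181 ≈ 2.635 bits/symbol.

2.635 bits/symbol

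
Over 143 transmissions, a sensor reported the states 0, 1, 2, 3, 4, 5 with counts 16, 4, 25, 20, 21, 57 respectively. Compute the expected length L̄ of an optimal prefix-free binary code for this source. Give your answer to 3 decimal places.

2.343 bits/symbol

Probabilities are the counts divided by 143.
Repeatedly combine the two least-probable nodes; the expected code length is the sum of the merged weights.
merge 4/143 + 16/143 → 20/143
merge 20/143 + 20/143 → 40/143
merge 21/143 + 25/143 → 46/143
merge 40/143 + 46/143 → 86/143
merge 57/143 + 86/143 → 1
L = 20/143 + 40/143 + 46/143 + 86/143 + 1 = 335/143 ≈ 2.343 bits/symbol.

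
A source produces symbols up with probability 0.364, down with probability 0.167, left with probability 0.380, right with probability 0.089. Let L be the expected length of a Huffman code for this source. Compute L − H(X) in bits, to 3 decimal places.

0.073 bits

Entropy H = −Σ p log₂ p ≈ 1.8030 bits.
Huffman merges: 89/1000+167/1000→32/125; 32/125+91/250→31/50; 19/50+31/50→1. L = 469/250 ≈ 1.8760.
L − H = 1.8760 − 1.8030 = 0.073 bits.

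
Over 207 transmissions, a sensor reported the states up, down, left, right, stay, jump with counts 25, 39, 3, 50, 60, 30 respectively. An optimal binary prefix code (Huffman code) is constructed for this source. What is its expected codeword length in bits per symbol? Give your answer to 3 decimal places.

Probabilities are the counts divided by 207.
Repeatedly combine the two least-probable nodes; the expected code length is the sum of the merged weights.
merge 1/69 + 25/207 → 28/207
merge 28/207 + 10/69 → 58/207
merge 13/69 + 50/207 → 89/207
merge 58/207 + 20/69 → 118/207
merge 89/207 + 118/207 → 1
L = 28/207 + 58/207 + 89/207 + 118/207 + 1 = 500/207 ≈ 2.415 bits/symbol.

2.415 bits/symbol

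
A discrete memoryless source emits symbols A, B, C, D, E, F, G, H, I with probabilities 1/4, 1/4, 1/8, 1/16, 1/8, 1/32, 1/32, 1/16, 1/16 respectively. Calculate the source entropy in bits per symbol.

Each probability is a power of 1/2, so log₂(1/p) is an integer.
H = Σ p·log₂(1/p) = 1/4·2 + 1/4·2 + 1/8·3 + 1/16·4 + 1/8·3 + 1/32·5 + 1/32·5 + 1/16·4 + 1/16·4 = 2.8125 bits.

2.8125 bits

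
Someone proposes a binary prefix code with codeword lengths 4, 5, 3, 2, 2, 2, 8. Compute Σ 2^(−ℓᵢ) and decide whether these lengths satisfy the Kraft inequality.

0.97265625; yes

With common denominator 2^8 = 256: Σ 2^(−ℓᵢ) = 16/256 + 8/256 + 32/256 + 64/256 + 64/256 + 64/256 + 1/256 = 249/256 = 0.97265625.
Kraft's inequality requires Σ ≤ 1; here Σ = 0.97265625 ≤ 1, so such a prefix code exists.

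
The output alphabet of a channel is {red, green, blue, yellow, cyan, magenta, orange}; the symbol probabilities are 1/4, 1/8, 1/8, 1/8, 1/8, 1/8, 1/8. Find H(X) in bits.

2.75 bits

Each probability is a power of 1/2, so log₂(1/p) is an integer.
H = Σ p·log₂(1/p) = 1/4·2 + 1/8·3 + 1/8·3 + 1/8·3 + 1/8·3 + 1/8·3 + 1/8·3 = 2.75 bits.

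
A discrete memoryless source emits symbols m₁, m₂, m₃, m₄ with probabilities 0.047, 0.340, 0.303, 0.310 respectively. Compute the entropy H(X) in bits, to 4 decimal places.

1.7822 bits

H = −Σ pᵢ log₂ pᵢ.
−0.047·log₂(0.047) = 0.2073
−0.340·log₂(0.340) = 0.5292
−0.303·log₂(0.303) = 0.5220
−0.310·log₂(0.310) = 0.5238
Sum ≈ 1.7822 → 1.7822 bits.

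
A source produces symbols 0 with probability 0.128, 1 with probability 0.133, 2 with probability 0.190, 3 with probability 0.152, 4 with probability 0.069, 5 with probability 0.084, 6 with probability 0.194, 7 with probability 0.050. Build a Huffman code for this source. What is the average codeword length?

Repeatedly combine the two least-probable nodes; the expected code length is the sum of the merged weights.
merge 1/20 + 69/1000 → 119/1000
merge 21/250 + 119/1000 → 203/1000
merge 16/125 + 133/1000 → 261/1000
merge 19/125 + 19/100 → 171/500
merge 97/500 + 203/1000 → 397/1000
merge 261/1000 + 171/500 → 603/1000
merge 397/1000 + 603/1000 → 1
L = 119/1000 + 203/1000 + 261/1000 + 171/500 + 397/1000 + 603/1000 + 1 = 117/40 = 2.925 bits/symbol.

2.925 bits/symbol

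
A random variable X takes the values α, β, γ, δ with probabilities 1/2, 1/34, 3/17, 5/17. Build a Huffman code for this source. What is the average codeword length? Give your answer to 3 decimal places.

1.706 bits/symbol

Repeatedly combine the two least-probable nodes; the expected code length is the sum of the merged weights.
merge 1/34 + 3/17 → 7/34
merge 7/34 + 5/17 → 1/2
merge 1/2 + 1/2 → 1
L = 7/34 + 1/2 + 1 = 29/17 ≈ 1.706 bits/symbol.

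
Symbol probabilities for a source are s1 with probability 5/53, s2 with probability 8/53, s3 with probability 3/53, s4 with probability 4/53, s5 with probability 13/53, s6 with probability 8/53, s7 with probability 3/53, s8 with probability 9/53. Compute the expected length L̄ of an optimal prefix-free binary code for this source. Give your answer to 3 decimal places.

Repeatedly combine the two least-probable nodes; the expected code length is the sum of the merged weights.
merge 3/53 + 3/53 → 6/53
merge 4/53 + 5/53 → 9/53
merge 6/53 + 8/53 → 14/53
merge 8/53 + 9/53 → 17/53
merge 9/53 + 13/53 → 22/53
merge 14/53 + 17/53 → 31/53
merge 22/53 + 31/53 → 1
L = 6/53 + 9/53 + 14/53 + 17/53 + 22/53 + 31/53 + 1 = 152/53 ≈ 2.868 bits/symbol.

2.868 bits/symbol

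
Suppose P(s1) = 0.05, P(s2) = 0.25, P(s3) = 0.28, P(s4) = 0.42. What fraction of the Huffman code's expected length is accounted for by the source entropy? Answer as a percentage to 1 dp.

Entropy H = −Σ p log₂ p ≈ 1.7560 bits.
Huffman merges: 1/20+1/4→3/10; 7/25+3/10→29/50; 21/50+29/50→1. L = 47/25 ≈ 1.8800.
Efficiency = H/L = 1.7560/1.8800 = 93.4%.

93.4%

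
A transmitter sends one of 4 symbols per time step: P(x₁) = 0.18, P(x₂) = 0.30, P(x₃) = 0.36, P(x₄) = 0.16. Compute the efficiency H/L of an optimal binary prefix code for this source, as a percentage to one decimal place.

Entropy H = −Σ p log₂ p ≈ 1.9200 bits.
Huffman merges: 4/25+9/50→17/50; 3/10+17/50→16/25; 9/25+16/25→1. L = 99/50 ≈ 1.9800.
Efficiency = H/L = 1.9200/1.9800 = 97.0%.

97.0%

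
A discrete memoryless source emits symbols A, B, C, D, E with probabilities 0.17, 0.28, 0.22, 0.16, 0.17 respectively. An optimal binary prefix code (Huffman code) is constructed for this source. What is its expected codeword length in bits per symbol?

2.33 bits/symbol

Repeatedly combine the two least-probable nodes; the expected code length is the sum of the merged weights.
merge 4/25 + 17/100 → 33/100
merge 17/100 + 11/50 → 39/100
merge 7/25 + 33/100 → 61/100
merge 39/100 + 61/100 → 1
L = 33/100 + 39/100 + 61/100 + 1 = 233/100 = 2.33 bits/symbol.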